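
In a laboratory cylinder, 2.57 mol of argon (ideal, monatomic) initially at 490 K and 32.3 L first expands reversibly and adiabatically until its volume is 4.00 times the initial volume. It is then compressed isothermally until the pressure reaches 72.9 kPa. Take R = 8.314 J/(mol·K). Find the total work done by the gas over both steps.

6070 J

P₁ = nRT₁/V₁ = 2.57×8.314×490/32.3 = 324 kPa.
Step 1 — Adiabatic: TV^(γ−1) = const ⇒ T₂ = 490×(0.250)^0.667 = 194 K; PV^γ = const ⇒ P₂ = 32.2 kPa.
ΔU = nCvΔT = 2.57×12.5×(194−490) = -9470 J.
Q = 0 for an adiabatic process, so W = −ΔU = 9470 J.
State after step 1: P = 32.2 kPa, V = 129 L, T = 194 K.
Step 2 — Isothermal: T stays 194 K; PV = const ⇒ V₂ = 57.0 L, P₂ = 72.9 kPa.
ΔU = 0 (ideal gas, T constant).
W = nRT ln(V₂/V₁) = 2.57×8.314×194×ln(0.441) = -3400 J.
Q = ΔU + W = -3400 J.
Net over both steps: W = 6070 J, Q = -3400 J, ΔU = -9470 J.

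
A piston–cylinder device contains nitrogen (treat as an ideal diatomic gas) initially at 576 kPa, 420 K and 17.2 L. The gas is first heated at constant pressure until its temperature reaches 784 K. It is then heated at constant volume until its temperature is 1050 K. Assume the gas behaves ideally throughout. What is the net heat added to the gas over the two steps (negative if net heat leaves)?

45700 J

n = P₁V₁/(RT₁) = 576×17.2/(8.314×420) = 2.84 mol.
Step 1 — Isobaric: P stays 576 kPa; V/T = const ⇒ T₂ = 784 K, V₂ = 32.1 L.
W = PΔV = 576×(32.1−17.2) kPa·L = 8590 J.
ΔU = nCvΔT = 2.84×20.8×(784−420) = 21500 J.
Q = ΔU + W = nCpΔT = 30100 J.
State after step 1: P = 576 kPa, V = 32.1 L, T = 784 K.
Step 2 — Isochoric: V stays 32.1 L; P/T = const ⇒ T₂ = 1050 K, P₂ = 771 kPa.
W = 0 (no volume change).
ΔU = nCvΔT = 2.84×20.8×(1050−784) = 15700 J.
Q = ΔU = 15700 J.
Net over both steps: W = 8590 J, Q = 45700 J, ΔU = 37200 J.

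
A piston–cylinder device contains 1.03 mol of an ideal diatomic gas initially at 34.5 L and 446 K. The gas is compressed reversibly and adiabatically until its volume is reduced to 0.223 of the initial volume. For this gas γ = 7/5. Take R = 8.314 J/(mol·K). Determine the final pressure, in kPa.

P₁ = nRT₁/V₁ = 1.03×8.314×446/34.5 = 111 kPa.
Adiabatic: TV^(γ−1) = const ⇒ T₂ = 446×(4.48)^0.400 = 813 K; PV^γ = const ⇒ P₂ = 905 kPa.

905 kPa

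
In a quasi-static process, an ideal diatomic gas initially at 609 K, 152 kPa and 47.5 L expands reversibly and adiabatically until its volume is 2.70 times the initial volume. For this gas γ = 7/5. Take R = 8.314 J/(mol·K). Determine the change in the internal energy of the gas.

-5920 J

n = P₁V₁/(RT₁) = 152×47.5/(8.314×609) = 1.43 mol.
Adiabatic: TV^(γ−1) = const ⇒ T₂ = 609×(0.370)^0.400 = 409 K; PV^γ = const ⇒ P₂ = 37.8 kPa.
For an ideal gas ΔU = nCvΔT with Cv = (5/2)R = 20.8 J/(mol·K).
ΔU = 1.43×20.8×(409−609) = -5920 J.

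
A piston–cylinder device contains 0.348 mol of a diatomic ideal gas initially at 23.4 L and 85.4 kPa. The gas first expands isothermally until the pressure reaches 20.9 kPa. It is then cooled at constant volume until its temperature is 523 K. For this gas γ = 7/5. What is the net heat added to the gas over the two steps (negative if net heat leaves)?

T₁ = P₁V₁/(nR) = 85.4×23.4/(0.348×8.314) = 691 K.
Step 1 — Isothermal: T stays 691 K; PV = const ⇒ V₂ = 95.6 L, P₂ = 20.9 kPa.
ΔU = 0 (ideal gas, T constant).
W = nRT ln(V₂/V₁) = 0.348×8.314×691×ln(4.09) = 2810 J.
Q = ΔU + W = 2810 J.
State after step 1: P = 20.9 kPa, V = 95.6 L, T = 691 K.
Step 2 — Isochoric: V stays 95.6 L; P/T = const ⇒ T₂ = 523 K, P₂ = 15.8 kPa.
W = 0 (no volume change).
ΔU = nCvΔT = 0.348×20.8×(523−691) = -1210 J.
Q = ΔU = -1210 J.
Net over both steps: W = 2810 J, Q = 1600 J, ΔU = -1210 J.

1600 J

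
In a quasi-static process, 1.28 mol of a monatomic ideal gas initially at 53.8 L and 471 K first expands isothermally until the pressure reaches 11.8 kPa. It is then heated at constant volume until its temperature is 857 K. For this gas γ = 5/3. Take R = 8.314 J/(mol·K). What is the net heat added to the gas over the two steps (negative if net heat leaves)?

16500 J

P₁ = nRT₁/V₁ = 1.28×8.314×471/53.8 = 93.2 kPa.
Step 1 — Isothermal: T stays 471 K; PV = const ⇒ V₂ = 425 L, P₂ = 11.8 kPa.
ΔU = 0 (ideal gas, T constant).
W = nRT ln(V₂/V₁) = 1.28×8.314×471×ln(7.90) = 10400 J.
Q = ΔU + W = 10400 J.
State after step 1: P = 11.8 kPa, V = 425 L, T = 471 K.
Step 2 — Isochoric: V stays 425 L; P/T = const ⇒ T₂ = 857 K, P₂ = 21.5 kPa.
W = 0 (no volume change).
ΔU = nCvΔT = 1.28×12.5×(857−471) = 6160 J.
Q = ΔU = 6160 J.
Net over both steps: W = 10400 J, Q = 16500 J, ΔU = 6160 J.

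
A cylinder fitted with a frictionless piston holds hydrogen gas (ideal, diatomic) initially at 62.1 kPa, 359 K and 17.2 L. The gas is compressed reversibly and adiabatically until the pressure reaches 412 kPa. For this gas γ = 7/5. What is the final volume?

Adiabatic: T₂/T₁ = (P₂/P₁)^((γ−1)/γ) ⇒ T₂ = 359×(6.63)^0.286 = 616 K; V₂ = 4.45 L.

4.45 L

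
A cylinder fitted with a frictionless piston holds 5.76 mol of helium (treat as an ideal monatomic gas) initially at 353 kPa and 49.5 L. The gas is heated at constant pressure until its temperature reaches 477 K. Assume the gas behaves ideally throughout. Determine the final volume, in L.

T₁ = P₁V₁/(nR) = 353×49.5/(5.76×8.314) = 365 K.
Isobaric: P stays 353 kPa; V/T = const ⇒ T₂ = 477 K, V₂ = 64.7 L.

64.7 L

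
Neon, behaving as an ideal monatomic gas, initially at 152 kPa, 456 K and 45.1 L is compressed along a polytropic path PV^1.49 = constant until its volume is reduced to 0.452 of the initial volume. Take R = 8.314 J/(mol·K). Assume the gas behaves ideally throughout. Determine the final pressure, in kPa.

Polytropic n=1.49: T₂ = T₁(V₁/V₂)^(n−1) = 456×(2.21)^0.49 = 673 K; P₂ = P₁(V₁/V₂)^n = 496 kPa.

496 kPa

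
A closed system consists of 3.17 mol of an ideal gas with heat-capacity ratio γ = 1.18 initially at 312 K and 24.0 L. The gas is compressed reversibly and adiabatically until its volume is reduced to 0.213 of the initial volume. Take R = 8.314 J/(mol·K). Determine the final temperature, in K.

412 K

P₁ = nRT₁/V₁ = 3.17×8.314×312/24.0 = 343 kPa.
Adiabatic: TV^(γ−1) = const ⇒ T₂ = 312×(4.69)^0.180 = 412 K; PV^γ = const ⇒ P₂ = 2120 kPa.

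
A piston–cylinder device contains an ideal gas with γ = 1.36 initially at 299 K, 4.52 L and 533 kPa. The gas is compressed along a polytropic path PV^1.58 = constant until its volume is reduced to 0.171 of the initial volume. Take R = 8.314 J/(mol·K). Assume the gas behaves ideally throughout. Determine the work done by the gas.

-7420 J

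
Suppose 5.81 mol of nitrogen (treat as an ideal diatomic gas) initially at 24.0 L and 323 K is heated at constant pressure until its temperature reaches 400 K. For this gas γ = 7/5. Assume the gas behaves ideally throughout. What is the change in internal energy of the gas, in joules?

9300 J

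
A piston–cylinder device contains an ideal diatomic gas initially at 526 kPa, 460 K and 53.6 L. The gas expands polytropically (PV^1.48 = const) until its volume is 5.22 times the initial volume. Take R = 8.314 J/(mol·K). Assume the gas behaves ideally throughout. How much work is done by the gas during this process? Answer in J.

32200 J

n = P₁V₁/(RT₁) = 526×53.6/(8.314×460) = 7.37 mol.
Polytropic n=1.48: T₂ = T₁(V₁/V₂)^(n−1) = 460×(0.192)^0.48 = 208 K; P₂ = P₁(V₁/V₂)^n = 45.6 kPa.
W = (P₁V₁−P₂V₂)/(n−1) = (526×53.6−45.6×280)/0.48 = 32200 J.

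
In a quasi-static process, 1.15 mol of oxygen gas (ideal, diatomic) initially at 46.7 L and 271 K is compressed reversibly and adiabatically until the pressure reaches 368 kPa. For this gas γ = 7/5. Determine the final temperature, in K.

465 K

P₁ = nRT₁/V₁ = 1.15×8.314×271/46.7 = 55.5 kPa.
Adiabatic: T₂/T₁ = (P₂/P₁)^((γ−1)/γ) ⇒ T₂ = 271×(6.63)^0.286 = 465 K; V₂ = 12.1 L.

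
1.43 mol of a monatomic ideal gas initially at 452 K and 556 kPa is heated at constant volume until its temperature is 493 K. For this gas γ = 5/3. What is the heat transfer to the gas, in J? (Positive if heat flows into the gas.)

731 J

V₁ = nRT₁/P₁ = 1.43×8.314×452/556 = 9.67 L.
Isochoric: V stays 9.67 L; P/T = const ⇒ T₂ = 493 K, P₂ = 606 kPa.
W = 0 (no volume change).
ΔU = nCvΔT = 1.43×12.5×(493−452) = 731 J.
Q = ΔU = 731 J.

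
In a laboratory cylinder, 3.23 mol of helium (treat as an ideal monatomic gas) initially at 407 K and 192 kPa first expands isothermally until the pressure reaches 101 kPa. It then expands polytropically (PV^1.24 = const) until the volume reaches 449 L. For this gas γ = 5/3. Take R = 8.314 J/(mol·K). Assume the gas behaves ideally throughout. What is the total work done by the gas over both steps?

V₁ = nRT₁/P₁ = 3.23×8.314×407/192 = 56.9 L.
Step 1 — Isothermal: T stays 407 K; PV = const ⇒ V₂ = 108 L, P₂ = 101 kPa.
ΔU = 0 (ideal gas, T constant).
W = nRT ln(V₂/V₁) = 3.23×8.314×407×ln(1.90) = 7020 J.
Q = ΔU + W = 7020 J.
State after step 1: P = 101 kPa, V = 108 L, T = 407 K.
Step 2 — Polytropic n=1.24: T₂ = T₁(V₁/V₂)^(n−1) = 407×(0.241)^0.24 = 289 K; P₂ = P₁(V₁/V₂)^n = 17.3 kPa.
W = (P₁V₁−P₂V₂)/(n−1) = (101×108−17.3×449)/0.24 = 13200 J.
ΔU = nCvΔT = 3.23×12.5×(289−407) = -4740 J.
Q = ΔU + W = 8430 J.
Net over both steps: W = 20200 J, Q = 15500 J, ΔU = -4740 J.

20200 J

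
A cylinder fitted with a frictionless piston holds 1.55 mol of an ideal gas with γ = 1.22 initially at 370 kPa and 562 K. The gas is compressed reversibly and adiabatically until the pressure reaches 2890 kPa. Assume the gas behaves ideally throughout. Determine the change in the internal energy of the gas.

14800 J

V₁ = nRT₁/P₁ = 1.55×8.314×562/370 = 19.6 L.
Adiabatic: T₂/T₁ = (P₂/P₁)^((γ−1)/γ) ⇒ T₂ = 562×(7.81)^0.180 = 814 K; V₂ = 3.63 L.
For an ideal gas ΔU = nCvΔT with Cv = R/(γ−1) = 37.8 J/(mol·K).
ΔU = 1.55×37.8×(814−562) = 14800 J.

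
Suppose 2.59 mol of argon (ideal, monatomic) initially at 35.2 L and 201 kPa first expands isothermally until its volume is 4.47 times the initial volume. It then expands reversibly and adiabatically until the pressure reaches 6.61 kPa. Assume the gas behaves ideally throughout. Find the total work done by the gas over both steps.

16300 J

T₁ = P₁V₁/(nR) = 201×35.2/(2.59×8.314) = 329 K.
Step 1 — Isothermal: T stays 329 K; PV = const ⇒ V₂ = 157 L, P₂ = 45.0 kPa.
ΔU = 0 (ideal gas, T constant).
W = nRT ln(V₂/V₁) = 2.59×8.314×329×ln(4.47) = 10600 J.
Q = ΔU + W = 10600 J.
State after step 1: P = 45.0 kPa, V = 157 L, T = 329 K.
Step 2 — Adiabatic: T₂/T₁ = (P₂/P₁)^((γ−1)/γ) ⇒ T₂ = 329×(0.147)^0.400 = 153 K; V₂ = 497 L.
ΔU = nCvΔT = 2.59×12.5×(153−329) = -5680 J.
Q = 0 for an adiabatic process, so W = −ΔU = 5680 J.
Net over both steps: W = 16300 J, Q = 10600 J, ΔU = -5680 J.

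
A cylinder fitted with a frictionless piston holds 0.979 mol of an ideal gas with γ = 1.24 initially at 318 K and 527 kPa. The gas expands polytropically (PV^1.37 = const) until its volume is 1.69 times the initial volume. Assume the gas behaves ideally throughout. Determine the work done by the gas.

1230 J

V₁ = nRT₁/P₁ = 0.979×8.314×318/527 = 4.91 L.
Polytropic n=1.37: T₂ = T₁(V₁/V₂)^(n−1) = 318×(0.592)^0.37 = 262 K; P₂ = P₁(V₁/V₂)^n = 257 kPa.
W = (P₁V₁−P₂V₂)/(n−1) = (527×4.91−257×8.30)/0.37 = 1230 J.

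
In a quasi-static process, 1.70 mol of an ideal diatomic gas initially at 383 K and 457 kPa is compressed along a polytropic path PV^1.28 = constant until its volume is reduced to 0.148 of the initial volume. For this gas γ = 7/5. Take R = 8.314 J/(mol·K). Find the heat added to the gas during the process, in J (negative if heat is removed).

-4100 J

V₁ = nRT₁/P₁ = 1.70×8.314×383/457 = 11.8 L.
Polytropic n=1.28: T₂ = T₁(V₁/V₂)^(n−1) = 383×(6.76)^0.28 = 654 K; P₂ = P₁(V₁/V₂)^n = 5270 kPa.
W = (P₁V₁−P₂V₂)/(n−1) = (457×11.8−5270×1.75)/0.28 = -13700 J.
ΔU = nCvΔT = 1.70×20.8×(654−383) = 9570 J.
Q = ΔU + W = -4100 J.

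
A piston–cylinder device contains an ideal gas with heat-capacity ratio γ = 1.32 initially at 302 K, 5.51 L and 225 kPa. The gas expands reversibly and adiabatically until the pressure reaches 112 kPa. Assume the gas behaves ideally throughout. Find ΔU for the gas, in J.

n = P₁V₁/(RT₁) = 225×5.51/(8.314×302) = 0.494 mol.
Adiabatic: T₂/T₁ = (P₂/P₁)^((γ−1)/γ) ⇒ T₂ = 302×(0.498)^0.242 = 255 K; V₂ = 9.35 L.
For an ideal gas ΔU = nCvΔT with Cv = R/(γ−1) = 26.0 J/(mol·K).
ΔU = 0.494×26.0×(255−302) = -603 J.

-603 J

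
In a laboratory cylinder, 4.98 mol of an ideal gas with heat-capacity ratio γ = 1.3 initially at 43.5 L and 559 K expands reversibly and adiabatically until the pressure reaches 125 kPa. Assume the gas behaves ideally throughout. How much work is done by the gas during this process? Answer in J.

P₁ = nRT₁/V₁ = 4.98×8.314×559/43.5 = 532 kPa.
Adiabatic: T₂/T₁ = (P₂/P₁)^((γ−1)/γ) ⇒ T₂ = 559×(0.235)^0.231 = 400 K; V₂ = 133 L.
ΔU = nCvΔT = 4.98×27.7×(400−559) = -21900 J.
Q = 0 for an adiabatic process, so W = −ΔU = 21900 J.

21900 J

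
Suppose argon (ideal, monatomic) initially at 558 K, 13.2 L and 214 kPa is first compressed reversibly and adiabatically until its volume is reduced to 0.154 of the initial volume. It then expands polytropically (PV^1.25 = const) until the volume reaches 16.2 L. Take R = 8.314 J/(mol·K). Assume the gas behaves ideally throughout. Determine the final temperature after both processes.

n = P₁V₁/(RT₁) = 214×13.2/(8.314×558) = 0.609 mol.
Step 1 — Adiabatic: TV^(γ−1) = const ⇒ T₂ = 558×(6.49)^0.667 = 1940 K; PV^γ = const ⇒ P₂ = 4840 kPa.
ΔU = nCvΔT = 0.609×12.5×(1940−558) = 10500 J.
Q = 0 for an adiabatic process, so W = −ΔU = -10500 J.
State after step 1: P = 4840 kPa, V = 2.03 L, T = 1940 K.
Step 2 — Polytropic n=1.25: T₂ = T₁(V₁/V₂)^(n−1) = 1940×(0.125)^0.25 = 1160 K; P₂ = P₁(V₁/V₂)^n = 361 kPa.
W = (P₁V₁−P₂V₂)/(n−1) = (4840×2.03−361×16.2)/0.25 = 15900 J.
ΔU = nCvΔT = 0.609×12.5×(1160−1940) = -5970 J.
Q = ΔU + W = 9950 J.
Net over both steps: W = 5410 J, Q = 9950 J, ΔU = 4540 J.

1160 K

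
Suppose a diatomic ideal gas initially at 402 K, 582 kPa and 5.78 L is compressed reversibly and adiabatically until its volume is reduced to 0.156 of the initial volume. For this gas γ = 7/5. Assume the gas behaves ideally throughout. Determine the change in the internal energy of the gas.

9270 J

n = P₁V₁/(RT₁) = 582×5.78/(8.314×402) = 1.01 mol.
Adiabatic: TV^(γ−1) = const ⇒ T₂ = 402×(6.41)^0.400 = 845 K; PV^γ = const ⇒ P₂ = 7840 kPa.
For an ideal gas ΔU = nCvΔT with Cv = (5/2)R = 20.8 J/(mol·K).
ΔU = 1.01×20.8×(845−402) = 9270 J.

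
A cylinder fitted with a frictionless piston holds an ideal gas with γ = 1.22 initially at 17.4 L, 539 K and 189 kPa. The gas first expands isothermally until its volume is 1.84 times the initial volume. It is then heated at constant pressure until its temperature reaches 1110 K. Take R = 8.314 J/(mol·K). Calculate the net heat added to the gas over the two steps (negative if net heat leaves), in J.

n = P₁V₁/(RT₁) = 189×17.4/(8.314×539) = 0.734 mol.
Step 1 — Isothermal: T stays 539 K; PV = const ⇒ V₂ = 32.0 L, P₂ = 103 kPa.
ΔU = 0 (ideal gas, T constant).
W = nRT ln(V₂/V₁) = 0.734×8.314×539×ln(1.84) = 2010 J.
Q = ΔU + W = 2010 J.
State after step 1: P = 103 kPa, V = 32.0 L, T = 539 K.
Step 2 — Isobaric: P stays 103 kPa; V/T = const ⇒ T₂ = 1110 K, V₂ = 65.9 L.
W = PΔV = 103×(65.9−32.0) kPa·L = 3480 J.
ΔU = nCvΔT = 0.734×37.8×(1110−539) = 15800 J.
Q = ΔU + W = nCpΔT = 19300 J.
Net over both steps: W = 5490 J, Q = 21300 J, ΔU = 15800 J.

21300 J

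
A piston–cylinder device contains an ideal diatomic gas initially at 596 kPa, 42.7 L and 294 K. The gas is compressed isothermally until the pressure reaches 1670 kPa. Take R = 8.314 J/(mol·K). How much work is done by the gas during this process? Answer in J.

n = P₁V₁/(RT₁) = 596×42.7/(8.314×294) = 10.4 mol.
Isothermal: T stays 294 K; PV = const ⇒ V₂ = 15.2 L, P₂ = 1670 kPa.
W = nRT ln(V₂/V₁) = 10.4×8.314×294×ln(0.357) = -26200 J.

-26200 J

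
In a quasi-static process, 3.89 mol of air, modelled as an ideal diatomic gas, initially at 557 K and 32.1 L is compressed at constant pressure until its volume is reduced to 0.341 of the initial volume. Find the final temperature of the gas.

P₁ = nRT₁/V₁ = 3.89×8.314×557/32.1 = 561 kPa.
Isobaric: P stays 561 kPa; V/T = const ⇒ T₂ = 190 K, V₂ = 10.9 L.

190 K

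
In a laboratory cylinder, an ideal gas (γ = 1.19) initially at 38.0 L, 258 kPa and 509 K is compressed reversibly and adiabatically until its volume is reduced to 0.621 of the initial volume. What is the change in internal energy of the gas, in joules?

n = P₁V₁/(RT₁) = 258×38.0/(8.314×509) = 2.32 mol.
Adiabatic: TV^(γ−1) = const ⇒ T₂ = 509×(1.61)^0.190 = 557 K; PV^γ = const ⇒ P₂ = 455 kPa.
For an ideal gas ΔU = nCvΔT with Cv = R/(γ−1) = 43.8 J/(mol·K).
ΔU = 2.32×43.8×(557−509) = 4890 J.

4890 J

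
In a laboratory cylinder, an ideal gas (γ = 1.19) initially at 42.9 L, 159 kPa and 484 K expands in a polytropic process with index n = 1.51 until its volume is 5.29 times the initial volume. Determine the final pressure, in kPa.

Polytropic n=1.51: T₂ = T₁(V₁/V₂)^(n−1) = 484×(0.189)^0.51 = 207 K; P₂ = P₁(V₁/V₂)^n = 12.9 kPa.

12.9 kPa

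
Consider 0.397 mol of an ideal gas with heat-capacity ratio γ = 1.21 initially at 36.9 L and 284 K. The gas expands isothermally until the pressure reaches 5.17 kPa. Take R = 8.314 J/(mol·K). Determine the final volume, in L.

P₁ = nRT₁/V₁ = 0.397×8.314×284/36.9 = 25.4 kPa.
Isothermal: T stays 284 K; PV = const ⇒ V₂ = 181 L, P₂ = 5.17 kPa.

181 L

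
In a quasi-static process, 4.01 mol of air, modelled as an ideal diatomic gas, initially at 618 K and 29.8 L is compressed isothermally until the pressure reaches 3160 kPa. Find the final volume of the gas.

6.52 L

P₁ = nRT₁/V₁ = 4.01×8.314×618/29.8 = 691 kPa.
Isothermal: T stays 618 K; PV = const ⇒ V₂ = 6.52 L, P₂ = 3160 kPa.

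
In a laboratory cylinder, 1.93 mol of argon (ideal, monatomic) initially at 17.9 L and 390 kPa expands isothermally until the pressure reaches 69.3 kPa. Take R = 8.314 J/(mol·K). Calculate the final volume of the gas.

T₁ = P₁V₁/(nR) = 390×17.9/(1.93×8.314) = 435 K.
Isothermal: T stays 435 K; PV = const ⇒ V₂ = 101 L, P₂ = 69.3 kPa.

101 L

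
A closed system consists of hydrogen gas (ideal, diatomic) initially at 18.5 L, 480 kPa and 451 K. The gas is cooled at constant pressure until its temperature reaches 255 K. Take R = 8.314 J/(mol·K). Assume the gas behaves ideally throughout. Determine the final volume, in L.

10.5 L

Isobaric: P stays 480 kPa; V/T = const ⇒ T₂ = 255 K, V₂ = 10.5 L.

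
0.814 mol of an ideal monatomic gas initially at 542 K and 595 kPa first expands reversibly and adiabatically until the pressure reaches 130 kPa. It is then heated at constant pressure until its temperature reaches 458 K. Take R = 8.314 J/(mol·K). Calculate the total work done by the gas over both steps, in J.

3610 J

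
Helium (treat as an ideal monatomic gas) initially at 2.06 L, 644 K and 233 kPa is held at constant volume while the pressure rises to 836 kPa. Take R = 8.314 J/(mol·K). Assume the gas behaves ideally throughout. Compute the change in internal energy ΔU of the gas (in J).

1860 J

n = P₁V₁/(RT₁) = 233×2.06/(8.314×644) = 0.0896 mol.
Isochoric: V stays 2.06 L; P/T = const ⇒ T₂ = 2310 K, P₂ = 836 kPa.
For an ideal gas ΔU = nCvΔT with Cv = (3/2)R = 12.5 J/(mol·K).
ΔU = 0.0896×12.5×(2310−644) = 1860 J.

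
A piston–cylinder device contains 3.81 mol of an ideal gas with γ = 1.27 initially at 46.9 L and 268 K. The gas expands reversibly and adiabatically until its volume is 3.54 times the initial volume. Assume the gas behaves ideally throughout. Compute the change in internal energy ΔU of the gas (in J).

-9090 J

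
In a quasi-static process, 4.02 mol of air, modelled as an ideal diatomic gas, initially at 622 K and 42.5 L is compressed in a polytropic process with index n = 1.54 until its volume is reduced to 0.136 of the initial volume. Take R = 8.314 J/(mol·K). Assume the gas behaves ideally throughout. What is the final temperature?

1830 K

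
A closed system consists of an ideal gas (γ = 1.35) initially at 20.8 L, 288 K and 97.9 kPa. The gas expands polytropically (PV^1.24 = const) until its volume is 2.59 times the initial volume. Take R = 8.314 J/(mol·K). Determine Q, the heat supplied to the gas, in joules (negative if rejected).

n = P₁V₁/(RT₁) = 97.9×20.8/(8.314×288) = 0.850 mol.
Polytropic n=1.24: T₂ = T₁(V₁/V₂)^(n−1) = 288×(0.386)^0.24 = 229 K; P₂ = P₁(V₁/V₂)^n = 30.1 kPa.
W = (P₁V₁−P₂V₂)/(n−1) = (97.9×20.8−30.1×53.9)/0.24 = 1730 J.
ΔU = nCvΔT = 0.850×23.8×(229−288) = -1190 J.
Q = ΔU + W = 545 J.

545 J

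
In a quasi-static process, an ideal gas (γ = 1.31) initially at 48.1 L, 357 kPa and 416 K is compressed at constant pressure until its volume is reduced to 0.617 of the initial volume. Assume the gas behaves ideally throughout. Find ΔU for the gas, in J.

n = P₁V₁/(RT₁) = 357×48.1/(8.314×416) = 4.96 mol.
Isobaric: P stays 357 kPa; V/T = const ⇒ T₂ = 257 K, V₂ = 29.7 L.
For an ideal gas ΔU = nCvΔT with Cv = R/(γ−1) = 26.8 J/(mol·K).
ΔU = 4.96×26.8×(257−416) = -21200 J.

-21200 J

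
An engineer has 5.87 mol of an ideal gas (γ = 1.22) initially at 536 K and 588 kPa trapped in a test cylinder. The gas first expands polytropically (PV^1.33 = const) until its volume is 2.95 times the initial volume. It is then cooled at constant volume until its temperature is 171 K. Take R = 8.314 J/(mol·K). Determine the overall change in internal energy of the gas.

V₁ = nRT₁/P₁ = 5.87×8.314×536/588 = 44.5 L.
Step 1 — Polytropic n=1.33: T₂ = T₁(V₁/V₂)^(n−1) = 536×(0.339)^0.33 = 375 K; P₂ = P₁(V₁/V₂)^n = 139 kPa.
W = (P₁V₁−P₂V₂)/(n−1) = (588×44.5−139×131)/0.33 = 23800 J.
ΔU = nCvΔT = 5.87×37.8×(375−536) = -35700 J.
Q = ΔU + W = -11900 J.
State after step 1: P = 139 kPa, V = 131 L, T = 375 K.
Step 2 — Isochoric: V stays 131 L; P/T = const ⇒ T₂ = 171 K, P₂ = 63.6 kPa.
W = 0 (no volume change).
ΔU = nCvΔT = 5.87×37.8×(171−375) = -45300 J.
Q = ΔU = -45300 J.
Net over both steps: W = 23800 J, Q = -57200 J, ΔU = -81000 J.

-81000 J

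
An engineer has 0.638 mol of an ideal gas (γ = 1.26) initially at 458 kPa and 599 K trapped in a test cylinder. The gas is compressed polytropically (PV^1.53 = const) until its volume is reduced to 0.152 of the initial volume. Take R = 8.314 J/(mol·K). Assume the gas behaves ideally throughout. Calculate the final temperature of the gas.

V₁ = nRT₁/P₁ = 0.638×8.314×599/458 = 6.94 L.
Polytropic n=1.53: T₂ = T₁(V₁/V₂)^(n−1) = 599×(6.58)^0.53 = 1630 K; P₂ = P₁(V₁/V₂)^n = 8180 kPa.

1630 K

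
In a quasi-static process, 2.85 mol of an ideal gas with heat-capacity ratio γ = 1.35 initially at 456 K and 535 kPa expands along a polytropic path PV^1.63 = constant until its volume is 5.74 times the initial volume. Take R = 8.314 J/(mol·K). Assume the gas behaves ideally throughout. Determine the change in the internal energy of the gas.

-20600 J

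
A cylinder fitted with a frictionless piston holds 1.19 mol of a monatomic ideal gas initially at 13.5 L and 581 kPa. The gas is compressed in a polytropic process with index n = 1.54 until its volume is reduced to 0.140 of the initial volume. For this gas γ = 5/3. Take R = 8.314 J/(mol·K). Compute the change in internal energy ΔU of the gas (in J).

22300 J

T₁ = P₁V₁/(nR) = 581×13.5/(1.19×8.314) = 793 K.
Polytropic n=1.54: T₂ = T₁(V₁/V₂)^(n−1) = 793×(7.14)^0.54 = 2290 K; P₂ = P₁(V₁/V₂)^n = 12000 kPa.
For an ideal gas ΔU = nCvΔT with Cv = (3/2)R = 12.5 J/(mol·K).
ΔU = 1.19×12.5×(2290−793) = 22300 J.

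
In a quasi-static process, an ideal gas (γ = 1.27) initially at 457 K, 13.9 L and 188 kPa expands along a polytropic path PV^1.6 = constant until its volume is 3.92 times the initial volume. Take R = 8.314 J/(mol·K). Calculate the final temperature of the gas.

Polytropic n=1.6: T₂ = T₁(V₁/V₂)^(n−1) = 457×(0.255)^0.60 = 201 K; P₂ = P₁(V₁/V₂)^n = 21.1 kPa.

201 K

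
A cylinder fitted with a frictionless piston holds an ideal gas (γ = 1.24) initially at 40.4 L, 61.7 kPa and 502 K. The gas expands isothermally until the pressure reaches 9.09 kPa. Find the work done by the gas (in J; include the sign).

n = P₁V₁/(RT₁) = 61.7×40.4/(8.314×502) = 0.597 mol.
Isothermal: T stays 502 K; PV = const ⇒ V₂ = 274 L, P₂ = 9.09 kPa.
W = nRT ln(V₂/V₁) = 0.597×8.314×502×ln(6.79) = 4770 J.

4770 J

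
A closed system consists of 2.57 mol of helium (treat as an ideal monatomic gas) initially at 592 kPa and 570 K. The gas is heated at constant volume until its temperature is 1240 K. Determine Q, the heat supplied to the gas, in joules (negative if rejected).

V₁ = nRT₁/P₁ = 2.57×8.314×570/592 = 20.6 L.
Isochoric: V stays 20.6 L; P/T = const ⇒ T₂ = 1240 K, P₂ = 1290 kPa.
W = 0 (no volume change).
ΔU = nCvΔT = 2.57×12.5×(1240−570) = 21500 J.
Q = ΔU = 21500 J.

21500 J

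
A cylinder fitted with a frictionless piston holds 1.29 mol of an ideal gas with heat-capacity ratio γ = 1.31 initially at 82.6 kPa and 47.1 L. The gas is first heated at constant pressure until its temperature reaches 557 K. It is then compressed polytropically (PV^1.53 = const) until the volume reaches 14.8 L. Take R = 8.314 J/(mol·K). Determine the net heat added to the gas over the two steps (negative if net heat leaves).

19300 J

T₁ = P₁V₁/(nR) = 82.6×47.1/(1.29×8.314) = 363 K.
Step 1 — Isobaric: P stays 82.6 kPa; V/T = const ⇒ T₂ = 557 K, V₂ = 72.3 L.
W = PΔV = 82.6×(72.3−47.1) kPa·L = 2080 J.
ΔU = nCvΔT = 1.29×26.8×(557−363) = 6720 J.
Q = ΔU + W = nCpΔT = 8800 J.
State after step 1: P = 82.6 kPa, V = 72.3 L, T = 557 K.
Step 2 — Polytropic n=1.53: T₂ = T₁(V₁/V₂)^(n−1) = 557×(4.89)^0.53 = 1290 K; P₂ = P₁(V₁/V₂)^n = 936 kPa.
W = (P₁V₁−P₂V₂)/(n−1) = (82.6×72.3−936×14.8)/0.53 = -14900 J.
ΔU = nCvΔT = 1.29×26.8×(1290−557) = 25400 J.
Q = ΔU + W = 10500 J.
Net over both steps: W = -12800 J, Q = 19300 J, ΔU = 32100 J.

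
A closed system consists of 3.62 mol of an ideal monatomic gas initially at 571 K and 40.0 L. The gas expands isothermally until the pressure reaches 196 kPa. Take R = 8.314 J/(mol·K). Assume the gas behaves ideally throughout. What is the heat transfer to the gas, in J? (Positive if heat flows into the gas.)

P₁ = nRT₁/V₁ = 3.62×8.314×571/40.0 = 430 kPa.
Isothermal: T stays 571 K; PV = const ⇒ V₂ = 87.7 L, P₂ = 196 kPa.
ΔU = 0 (ideal gas, T constant).
W = nRT ln(V₂/V₁) = 3.62×8.314×571×ln(2.19) = 13500 J.
Q = ΔU + W = 13500 J.

13500 J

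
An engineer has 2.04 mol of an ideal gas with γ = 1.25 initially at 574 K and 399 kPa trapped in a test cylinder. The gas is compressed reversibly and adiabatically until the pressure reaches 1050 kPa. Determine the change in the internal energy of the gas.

8310 J

V₁ = nRT₁/P₁ = 2.04×8.314×574/399 = 24.4 L.
Adiabatic: T₂/T₁ = (P₂/P₁)^((γ−1)/γ) ⇒ T₂ = 574×(2.63)^0.200 = 697 K; V₂ = 11.3 L.
For an ideal gas ΔU = nCvΔT with Cv = R/(γ−1) = 33.3 J/(mol·K).
ΔU = 2.04×33.3×(697−574) = 8310 J.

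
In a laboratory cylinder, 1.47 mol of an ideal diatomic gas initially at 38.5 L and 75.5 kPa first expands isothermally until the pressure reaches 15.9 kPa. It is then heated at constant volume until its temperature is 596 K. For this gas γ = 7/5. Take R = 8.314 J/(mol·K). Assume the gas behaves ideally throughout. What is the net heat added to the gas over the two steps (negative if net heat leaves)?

15500 J

T₁ = P₁V₁/(nR) = 75.5×38.5/(1.47×8.314) = 238 K.
Step 1 — Isothermal: T stays 238 K; PV = const ⇒ V₂ = 183 L, P₂ = 15.9 kPa.
ΔU = 0 (ideal gas, T constant).
W = nRT ln(V₂/V₁) = 1.47×8.314×238×ln(4.75) = 4530 J.
Q = ΔU + W = 4530 J.
State after step 1: P = 15.9 kPa, V = 183 L, T = 238 K.
Step 2 — Isochoric: V stays 183 L; P/T = const ⇒ T₂ = 596 K, P₂ = 39.8 kPa.
W = 0 (no volume change).
ΔU = nCvΔT = 1.47×20.8×(596−238) = 10900 J.
Q = ΔU = 10900 J.
Net over both steps: W = 4530 J, Q = 15500 J, ΔU = 10900 J.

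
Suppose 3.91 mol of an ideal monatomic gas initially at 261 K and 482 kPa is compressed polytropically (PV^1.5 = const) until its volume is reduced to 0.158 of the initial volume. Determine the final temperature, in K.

V₁ = nRT₁/P₁ = 3.91×8.314×261/482 = 17.6 L.
Polytropic n=1.5: T₂ = T₁(V₁/V₂)^(n−1) = 261×(6.33)^0.50 = 657 K; P₂ = P₁(V₁/V₂)^n = 7670 kPa.

657 K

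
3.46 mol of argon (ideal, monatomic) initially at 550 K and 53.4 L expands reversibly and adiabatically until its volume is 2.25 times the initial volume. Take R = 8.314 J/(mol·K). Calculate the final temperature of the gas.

320 K

P₁ = nRT₁/V₁ = 3.46×8.314×550/53.4 = 296 kPa.
Adiabatic: TV^(γ−1) = const ⇒ T₂ = 550×(0.444)^0.667 = 320 K; PV^γ = const ⇒ P₂ = 76.7 kPa.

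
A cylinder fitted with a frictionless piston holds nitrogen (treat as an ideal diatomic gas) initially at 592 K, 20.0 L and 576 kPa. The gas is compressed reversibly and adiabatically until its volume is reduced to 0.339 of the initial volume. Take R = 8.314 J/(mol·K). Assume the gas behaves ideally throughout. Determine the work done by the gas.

n = P₁V₁/(RT₁) = 576×20.0/(8.314×592) = 2.34 mol.
Adiabatic: TV^(γ−1) = const ⇒ T₂ = 592×(2.95)^0.400 = 913 K; PV^γ = const ⇒ P₂ = 2620 kPa.
ΔU = nCvΔT = 2.34×20.8×(913−592) = 15600 J.
Q = 0 for an adiabatic process, so W = −ΔU = -15600 J.

-15600 J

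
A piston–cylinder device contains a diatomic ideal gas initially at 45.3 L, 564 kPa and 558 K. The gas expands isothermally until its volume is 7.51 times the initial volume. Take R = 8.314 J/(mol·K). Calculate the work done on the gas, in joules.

-51500 J

n = P₁V₁/(RT₁) = 564×45.3/(8.314×558) = 5.51 mol.
Isothermal: T stays 558 K; PV = const ⇒ V₂ = 340 L, P₂ = 75.1 kPa.
W = nRT ln(V₂/V₁) = 5.51×8.314×558×ln(7.51) = 51500 J.
Work done on the gas = −W_by = -51500 J.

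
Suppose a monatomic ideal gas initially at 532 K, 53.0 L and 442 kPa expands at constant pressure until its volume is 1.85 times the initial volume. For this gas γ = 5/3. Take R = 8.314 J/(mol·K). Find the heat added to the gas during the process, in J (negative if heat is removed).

n = P₁V₁/(RT₁) = 442×53.0/(8.314×532) = 5.30 mol.
Isobaric: P stays 442 kPa; V/T = const ⇒ T₂ = 984 K, V₂ = 98.1 L.
W = PΔV = 442×(98.1−53.0) kPa·L = 19900 J.
ΔU = nCvΔT = 5.30×12.5×(984−532) = 29900 J.
Q = ΔU + W = nCpΔT = 49800 J.

49800 J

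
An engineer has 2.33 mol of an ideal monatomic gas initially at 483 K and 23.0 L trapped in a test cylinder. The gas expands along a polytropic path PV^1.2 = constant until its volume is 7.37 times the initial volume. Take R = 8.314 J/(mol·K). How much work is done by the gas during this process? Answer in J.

15400 J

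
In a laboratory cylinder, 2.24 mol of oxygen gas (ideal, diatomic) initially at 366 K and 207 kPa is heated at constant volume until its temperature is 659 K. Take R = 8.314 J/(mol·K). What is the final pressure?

373 kPa

V₁ = nRT₁/P₁ = 2.24×8.314×366/207 = 32.9 L.
Isochoric: V stays 32.9 L; P/T = const ⇒ T₂ = 659 K, P₂ = 373 kPa.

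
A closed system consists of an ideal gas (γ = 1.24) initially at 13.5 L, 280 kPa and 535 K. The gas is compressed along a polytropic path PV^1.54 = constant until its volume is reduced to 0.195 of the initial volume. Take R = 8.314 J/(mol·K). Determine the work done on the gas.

n = P₁V₁/(RT₁) = 280×13.5/(8.314×535) = 0.850 mol.
Polytropic n=1.54: T₂ = T₁(V₁/V₂)^(n−1) = 535×(5.13)^0.54 = 1290 K; P₂ = P₁(V₁/V₂)^n = 3470 kPa.
W = (P₁V₁−P₂V₂)/(n−1) = (280×13.5−3470×2.63)/0.54 = -9920 J.
Work done on the gas = −W_by = 9920 J.

9920 J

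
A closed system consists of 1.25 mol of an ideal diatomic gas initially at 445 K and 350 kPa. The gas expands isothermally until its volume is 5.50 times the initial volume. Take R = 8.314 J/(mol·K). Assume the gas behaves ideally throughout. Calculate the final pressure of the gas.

V₁ = nRT₁/P₁ = 1.25×8.314×445/350 = 13.2 L.
Isothermal: T stays 445 K; PV = const ⇒ V₂ = 72.7 L, P₂ = 63.6 kPa.

63.6 kPa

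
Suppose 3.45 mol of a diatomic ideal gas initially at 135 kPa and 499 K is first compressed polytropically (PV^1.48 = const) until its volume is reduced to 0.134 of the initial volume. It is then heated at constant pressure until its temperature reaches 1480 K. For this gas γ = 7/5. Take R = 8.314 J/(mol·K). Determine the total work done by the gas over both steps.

-43500 J

V₁ = nRT₁/P₁ = 3.45×8.314×499/135 = 106 L.
Step 1 — Polytropic n=1.48: T₂ = T₁(V₁/V₂)^(n−1) = 499×(7.46)^0.48 = 1310 K; P₂ = P₁(V₁/V₂)^n = 2640 kPa.
W = (P₁V₁−P₂V₂)/(n−1) = (135×106−2640×14.2)/0.48 = -48400 J.
ΔU = nCvΔT = 3.45×20.8×(1310−499) = 58100 J.
Q = ΔU + W = 9690 J.
State after step 1: P = 2640 kPa, V = 14.2 L, T = 1310 K.
Step 2 — Isobaric: P stays 2640 kPa; V/T = const ⇒ T₂ = 1480 K, V₂ = 16.1 L.
W = PΔV = 2640×(16.1−14.2) kPa·L = 4890 J.
ΔU = nCvΔT = 3.45×20.8×(1480−1310) = 12200 J.
Q = ΔU + W = nCpΔT = 17100 J.
Net over both steps: W = -43500 J, Q = 26800 J, ΔU = 70300 J.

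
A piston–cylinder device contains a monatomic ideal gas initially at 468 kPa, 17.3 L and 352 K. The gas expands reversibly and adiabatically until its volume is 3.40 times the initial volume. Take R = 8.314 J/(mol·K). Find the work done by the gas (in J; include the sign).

6770 J

n = P₁V₁/(RT₁) = 468×17.3/(8.314×352) = 2.77 mol.
Adiabatic: TV^(γ−1) = const ⇒ T₂ = 352×(0.294)^0.667 = 156 K; PV^γ = const ⇒ P₂ = 60.9 kPa.
ΔU = nCvΔT = 2.77×12.5×(156−352) = -6770 J.
Q = 0 for an adiabatic process, so W = −ΔU = 6770 J.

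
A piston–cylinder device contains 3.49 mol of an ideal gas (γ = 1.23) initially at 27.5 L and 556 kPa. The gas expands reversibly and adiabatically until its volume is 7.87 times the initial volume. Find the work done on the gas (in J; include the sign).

T₁ = P₁V₁/(nR) = 556×27.5/(3.49×8.314) = 527 K.
Adiabatic: TV^(γ−1) = const ⇒ T₂ = 527×(0.127)^0.230 = 328 K; PV^γ = const ⇒ P₂ = 44.0 kPa.
ΔU = nCvΔT = 3.49×36.1×(328−527) = -25100 J.
Q = 0 for an adiabatic process, so W = −ΔU = 25100 J.
Work done on the gas = −W_by = -25100 J.

-25100 J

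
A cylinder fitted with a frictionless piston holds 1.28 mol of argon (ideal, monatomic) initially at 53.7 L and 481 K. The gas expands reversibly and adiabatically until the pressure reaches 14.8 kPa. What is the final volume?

164 L

P₁ = nRT₁/V₁ = 1.28×8.314×481/53.7 = 95.3 kPa.
Adiabatic: T₂/T₁ = (P₂/P₁)^((γ−1)/γ) ⇒ T₂ = 481×(0.155)^0.400 = 228 K; V₂ = 164 L.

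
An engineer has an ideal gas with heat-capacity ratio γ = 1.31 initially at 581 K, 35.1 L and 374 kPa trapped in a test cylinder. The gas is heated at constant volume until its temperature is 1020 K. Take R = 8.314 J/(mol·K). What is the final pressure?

Isochoric: V stays 35.1 L; P/T = const ⇒ T₂ = 1020 K, P₂ = 657 kPa.

657 kPa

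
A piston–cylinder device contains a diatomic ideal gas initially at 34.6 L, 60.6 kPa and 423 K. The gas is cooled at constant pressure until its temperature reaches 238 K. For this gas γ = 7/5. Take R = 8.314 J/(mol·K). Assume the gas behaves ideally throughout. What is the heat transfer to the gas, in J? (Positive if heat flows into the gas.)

-3210 J

n = P₁V₁/(RT₁) = 60.6×34.6/(8.314×423) = 0.596 mol.
Isobaric: P stays 60.6 kPa; V/T = const ⇒ T₂ = 238 K, V₂ = 19.5 L.
W = PΔV = 60.6×(19.5−34.6) kPa·L = -917 J.
ΔU = nCvΔT = 0.596×20.8×(238−423) = -2290 J.
Q = ΔU + W = nCpΔT = -3210 J.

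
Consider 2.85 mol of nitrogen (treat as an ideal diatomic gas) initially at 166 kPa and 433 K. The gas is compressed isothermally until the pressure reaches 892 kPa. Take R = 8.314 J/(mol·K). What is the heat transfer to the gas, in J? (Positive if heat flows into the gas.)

-17300 J

V₁ = nRT₁/P₁ = 2.85×8.314×433/166 = 61.8 L.
Isothermal: T stays 433 K; PV = const ⇒ V₂ = 11.5 L, P₂ = 892 kPa.
ΔU = 0 (ideal gas, T constant).
W = nRT ln(V₂/V₁) = 2.85×8.314×433×ln(0.186) = -17300 J.
Q = ΔU + W = -17300 J.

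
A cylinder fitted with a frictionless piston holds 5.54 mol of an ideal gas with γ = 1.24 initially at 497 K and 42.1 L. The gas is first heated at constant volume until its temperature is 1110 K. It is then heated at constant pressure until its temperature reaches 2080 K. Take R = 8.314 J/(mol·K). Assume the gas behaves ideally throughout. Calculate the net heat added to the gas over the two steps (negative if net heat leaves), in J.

P₁ = nRT₁/V₁ = 5.54×8.314×497/42.1 = 544 kPa.
Step 1 — Isochoric: V stays 42.1 L; P/T = const ⇒ T₂ = 1110 K, P₂ = 1210 kPa.
W = 0 (no volume change).
ΔU = nCvΔT = 5.54×34.6×(1110−497) = 118000 J.
Q = ΔU = 118000 J.
State after step 1: P = 1210 kPa, V = 42.1 L, T = 1110 K.
Step 2 — Isobaric: P stays 1210 kPa; V/T = const ⇒ T₂ = 2080 K, V₂ = 78.9 L.
W = PΔV = 1210×(78.9−42.1) kPa·L = 44700 J.
ΔU = nCvΔT = 5.54×34.6×(2080−1110) = 186000 J.
Q = ΔU + W = nCpΔT = 231000 J.
Net over both steps: W = 44700 J, Q = 348000 J, ΔU = 304000 J.

348000 J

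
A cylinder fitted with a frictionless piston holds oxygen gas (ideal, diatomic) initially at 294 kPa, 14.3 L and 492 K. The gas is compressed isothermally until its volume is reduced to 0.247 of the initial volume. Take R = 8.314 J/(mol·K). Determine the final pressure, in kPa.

Isothermal: T stays 492 K; PV = const ⇒ V₂ = 3.53 L, P₂ = 1190 kPa.

1190 kPa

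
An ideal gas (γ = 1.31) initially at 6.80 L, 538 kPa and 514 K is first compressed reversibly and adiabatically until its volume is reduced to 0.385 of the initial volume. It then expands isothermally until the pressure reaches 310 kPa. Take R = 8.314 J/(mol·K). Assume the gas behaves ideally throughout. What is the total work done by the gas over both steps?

n = P₁V₁/(RT₁) = 538×6.80/(8.314×514) = 0.856 mol.
Step 1 — Adiabatic: TV^(γ−1) = const ⇒ T₂ = 514×(2.60)^0.310 = 691 K; PV^γ = const ⇒ P₂ = 1880 kPa.
ΔU = nCvΔT = 0.856×26.8×(691−514) = 4060 J.
Q = 0 for an adiabatic process, so W = −ΔU = -4060 J.
State after step 1: P = 1880 kPa, V = 2.62 L, T = 691 K.
Step 2 — Isothermal: T stays 691 K; PV = const ⇒ V₂ = 15.9 L, P₂ = 310 kPa.
ΔU = 0 (ideal gas, T constant).
W = nRT ln(V₂/V₁) = 0.856×8.314×691×ln(6.06) = 8860 J.
Q = ΔU + W = 8860 J.
Net over both steps: W = 4800 J, Q = 8860 J, ΔU = 4060 J.

4800 J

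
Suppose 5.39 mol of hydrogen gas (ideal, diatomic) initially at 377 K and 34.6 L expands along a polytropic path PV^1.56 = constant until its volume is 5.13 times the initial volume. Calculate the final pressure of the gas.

P₁ = nRT₁/V₁ = 5.39×8.314×377/34.6 = 488 kPa.
Polytropic n=1.56: T₂ = T₁(V₁/V₂)^(n−1) = 377×(0.195)^0.56 = 151 K; P₂ = P₁(V₁/V₂)^n = 38.1 kPa.

38.1 kPa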